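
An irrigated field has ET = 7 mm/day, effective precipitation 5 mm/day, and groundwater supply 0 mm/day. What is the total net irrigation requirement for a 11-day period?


Daily deficit = ET - Pe - GW = 7 - 5 - 0 = 2 mm/day
NIR = 2 * 11 = 22 mm

22.0000 mm


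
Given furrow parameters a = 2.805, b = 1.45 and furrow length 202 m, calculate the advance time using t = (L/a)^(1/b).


t = (L/a)^(1/b)
t = (202/2.805)^(1/1.45)
t = 72.014260^(1/1.45)

19.0976 min


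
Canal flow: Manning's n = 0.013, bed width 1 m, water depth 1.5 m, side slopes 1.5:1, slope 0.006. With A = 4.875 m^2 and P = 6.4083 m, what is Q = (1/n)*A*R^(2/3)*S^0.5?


R = A/P = 4.875/6.4083 = 0.760732
Q = (1/0.013) * 4.875 * 0.760732^(2/3) * 0.006^0.5

24.2063 m^3/s


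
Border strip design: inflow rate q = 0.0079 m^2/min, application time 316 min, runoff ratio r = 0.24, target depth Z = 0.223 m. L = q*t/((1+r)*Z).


L = q*t/((1+r)*Z)
L = 0.0079*316/((1+0.24)*0.223)
L = 2.4964/0.27652

9.0279 m


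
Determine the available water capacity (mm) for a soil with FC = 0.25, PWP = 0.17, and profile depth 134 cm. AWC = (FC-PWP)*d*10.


AWC = (FC - PWP) * d * 10
AWC = (0.25 - 0.17) * 134 * 10
AWC = 0.0800 * 134 * 10

107.2000 mm


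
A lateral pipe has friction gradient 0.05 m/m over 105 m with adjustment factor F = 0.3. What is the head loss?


hf = J * L * F = 0.05 * 105 * 0.3 = 1.5750 m

1.5750 m


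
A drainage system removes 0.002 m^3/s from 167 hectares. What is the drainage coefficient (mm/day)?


DC = Q * 86400 / (A * 10000) * 1000
DC = 0.002 * 86400 / (167 * 10000) * 1000
DC = 172800.0000 / 1670000

0.1035 mm/day


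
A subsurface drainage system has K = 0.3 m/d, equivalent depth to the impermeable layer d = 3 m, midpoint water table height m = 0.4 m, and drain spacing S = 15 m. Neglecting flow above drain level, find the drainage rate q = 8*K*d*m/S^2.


q = 8*K*d*m/S^2
q = 8*0.3*3*0.4/15^2
q = 2.8800 / 225

0.0128 m/d


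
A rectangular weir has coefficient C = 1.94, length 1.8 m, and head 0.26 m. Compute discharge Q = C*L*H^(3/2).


Q = C * L * H^(3/2) = 1.94 * 1.8 * 0.26^1.5 = 1.94 * 1.8 * 0.132575

0.4630 m^3/s


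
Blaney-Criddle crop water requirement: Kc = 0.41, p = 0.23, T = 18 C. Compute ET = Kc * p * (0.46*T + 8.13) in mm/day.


ET = Kc * p * (0.46*T + 8.13)
ET = 0.41 * 0.23 * (0.46*18 + 8.13)
ET = 0.41 * 0.23 * 16.4100

1.5475 mm/day


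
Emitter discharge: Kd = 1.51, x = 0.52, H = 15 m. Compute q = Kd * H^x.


q = Kd * H^x = 1.51 * 15^0.52 = 1.51 * 4.088533

6.1737 L/h


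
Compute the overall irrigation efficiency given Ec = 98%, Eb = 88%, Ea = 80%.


Ec = 0.98, Eb = 0.88, Ea = 0.8
E = 0.98 * 0.88 * 0.8 * 100 = 68.9920%

68.9920 %


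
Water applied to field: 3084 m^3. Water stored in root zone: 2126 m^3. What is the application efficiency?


Ea = V_root / V_field * 100 = 2126 / 3084 * 100 = 68.9364%

68.9364 %


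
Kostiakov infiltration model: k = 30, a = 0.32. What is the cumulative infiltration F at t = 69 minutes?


F = k * t^a = 30 * 69^0.32
F = 30 * 3.876428

116.2928 mm


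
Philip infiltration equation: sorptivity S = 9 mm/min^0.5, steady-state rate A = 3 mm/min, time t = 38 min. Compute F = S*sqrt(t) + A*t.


F = S*sqrt(t) + A*t
F = 9*sqrt(38) + 3*38
F = 9*6.164414 + 114

169.4797 mm


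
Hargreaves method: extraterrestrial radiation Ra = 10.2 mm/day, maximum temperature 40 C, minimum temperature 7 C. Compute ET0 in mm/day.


Tmean = (Tmax + Tmin)/2 = (40 + 7)/2 = 23.5
ET0 = 0.0023 * 10.2 * (23.5 + 17.8) * sqrt(40 - 7)
ET0 = 0.0023 * 10.2 * 41.3 * 5.744563

5.5659 mm/day


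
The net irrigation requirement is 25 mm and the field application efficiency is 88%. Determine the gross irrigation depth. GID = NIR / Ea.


Ea = 88% = 0.88
GID = NIR / Ea = 25 / 0.88 = 28.4091 mm

28.4091 mm


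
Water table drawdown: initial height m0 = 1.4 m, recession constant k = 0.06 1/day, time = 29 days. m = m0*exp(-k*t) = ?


m = m0 * exp(-k*t)
m = 1.4 * exp(-0.06 * 29)
m = 1.4 * exp(-1.7400)

0.2457 m


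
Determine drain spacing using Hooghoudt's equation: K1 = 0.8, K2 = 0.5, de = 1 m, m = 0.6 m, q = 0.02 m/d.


S^2 = 8*K2*de*m/q + 4*K1*m^2/q
S^2 = 8*0.5*1*0.6/0.02 + 4*0.8*0.6^2/0.02
S = sqrt(177.6000)

13.3267 m


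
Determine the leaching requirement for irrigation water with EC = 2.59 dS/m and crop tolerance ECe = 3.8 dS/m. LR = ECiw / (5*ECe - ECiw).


LR = ECiw / (5*ECe - ECiw)
LR = 2.59 / (5*3.8 - 2.59)
LR = 2.59 / 16.4100

0.1578


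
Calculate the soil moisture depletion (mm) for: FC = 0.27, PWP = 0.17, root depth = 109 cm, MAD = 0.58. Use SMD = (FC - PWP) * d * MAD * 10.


SMD = (FC - PWP) * d * MAD * 10
SMD = (0.27 - 0.17) * 109 * 0.58 * 10
SMD = 0.1000 * 109 * 0.58 * 10

63.2200 mm


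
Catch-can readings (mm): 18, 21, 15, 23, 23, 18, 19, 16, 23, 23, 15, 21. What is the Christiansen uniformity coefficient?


mean = 19.583333 mm
MAD = 2.750000 mm
CU = (1 - 2.750000/19.583333)*100

85.9574 %


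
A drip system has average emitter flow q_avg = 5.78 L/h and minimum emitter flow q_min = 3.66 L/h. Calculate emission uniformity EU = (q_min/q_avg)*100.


EU = (q_min/q_avg)*100 = (3.66/5.78)*100 = 63.3218%

63.3218 %


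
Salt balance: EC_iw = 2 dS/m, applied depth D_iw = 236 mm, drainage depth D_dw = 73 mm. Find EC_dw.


EC_dw = EC_iw * D_iw / D_dw
EC_dw = 2 * 236 / 73
EC_dw = 472 / 73

6.4658 dS/m


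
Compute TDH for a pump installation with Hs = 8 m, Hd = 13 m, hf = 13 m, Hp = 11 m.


TDH = Hs + Hd + hf + Hp = 8 + 13 + 13 + 11 = 45

45 m


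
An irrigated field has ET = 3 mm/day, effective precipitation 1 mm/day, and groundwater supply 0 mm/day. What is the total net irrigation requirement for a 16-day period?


Daily deficit = ET - Pe - GW = 3 - 1 - 0 = 2 mm/day
NIR = 2 * 16 = 32 mm

32.0000 mm


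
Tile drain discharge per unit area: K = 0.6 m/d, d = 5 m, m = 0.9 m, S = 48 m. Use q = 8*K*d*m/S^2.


q = 8*K*d*m/S^2
q = 8*0.6*5*0.9/48^2
q = 21.6000 / 2304

0.0094 m/d


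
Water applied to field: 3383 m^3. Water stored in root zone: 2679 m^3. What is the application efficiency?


Ea = V_root / V_field * 100 = 2679 / 3383 * 100 = 79.1901%

79.1901 %


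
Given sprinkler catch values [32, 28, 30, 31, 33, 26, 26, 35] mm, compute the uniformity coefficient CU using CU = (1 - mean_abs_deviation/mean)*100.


mean = 30.125000 mm
MAD = 2.625000 mm
CU = (1 - 2.625000/30.125000)*100

91.2863 %


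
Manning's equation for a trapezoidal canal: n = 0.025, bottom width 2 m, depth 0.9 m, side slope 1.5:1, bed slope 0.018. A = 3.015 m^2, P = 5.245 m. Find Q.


R = A/P = 3.015/5.245 = 0.574833
Q = (1/0.025) * 3.015 * 0.574833^(2/3) * 0.018^0.5

11.1861 m^3/s


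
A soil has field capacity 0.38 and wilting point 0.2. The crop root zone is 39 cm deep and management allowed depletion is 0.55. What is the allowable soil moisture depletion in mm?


SMD = (FC - PWP) * d * MAD * 10
SMD = (0.38 - 0.2) * 39 * 0.55 * 10
SMD = 0.1800 * 39 * 0.55 * 10

38.6100 mm


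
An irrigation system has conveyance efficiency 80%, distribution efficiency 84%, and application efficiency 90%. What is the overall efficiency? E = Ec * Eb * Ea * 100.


Ec = 0.8, Eb = 0.84, Ea = 0.9
E = 0.8 * 0.84 * 0.9 * 100 = 60.4800%

60.4800 %


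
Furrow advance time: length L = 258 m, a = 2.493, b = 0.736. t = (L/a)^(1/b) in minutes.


t = (L/a)^(1/b)
t = (258/2.493)^(1/0.736)
t = 103.489771^(1/0.736)

546.5531 min


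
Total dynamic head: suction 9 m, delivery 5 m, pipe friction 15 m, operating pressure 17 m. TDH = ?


TDH = Hs + Hd + hf + Hp = 9 + 5 + 15 + 17 = 46

46 m


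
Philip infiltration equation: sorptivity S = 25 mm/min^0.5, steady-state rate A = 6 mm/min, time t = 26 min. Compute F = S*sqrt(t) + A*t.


F = S*sqrt(t) + A*t
F = 25*sqrt(26) + 6*26
F = 25*5.099020 + 156

283.4755 mm


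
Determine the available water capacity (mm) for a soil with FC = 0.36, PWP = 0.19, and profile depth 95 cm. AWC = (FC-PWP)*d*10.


AWC = (FC - PWP) * d * 10
AWC = (0.36 - 0.19) * 95 * 10
AWC = 0.1700 * 95 * 10

161.5000 mm


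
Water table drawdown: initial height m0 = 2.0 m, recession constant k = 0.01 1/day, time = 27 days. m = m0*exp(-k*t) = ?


m = m0 * exp(-k*t)
m = 2.0 * exp(-0.01 * 27)
m = 2.0 * exp(-0.2700)

1.5268 m


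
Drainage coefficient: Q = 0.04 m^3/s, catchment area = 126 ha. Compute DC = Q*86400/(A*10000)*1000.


DC = Q * 86400 / (A * 10000) * 1000
DC = 0.04 * 86400 / (126 * 10000) * 1000
DC = 3456000.0000 / 1260000

2.7429 mm/day


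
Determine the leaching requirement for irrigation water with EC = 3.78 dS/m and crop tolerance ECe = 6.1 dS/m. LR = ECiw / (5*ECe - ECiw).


LR = ECiw / (5*ECe - ECiw)
LR = 3.78 / (5*6.1 - 3.78)
LR = 3.78 / 26.7200

0.1415


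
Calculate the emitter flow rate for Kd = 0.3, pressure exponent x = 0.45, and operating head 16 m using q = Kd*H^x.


q = Kd * H^x = 0.3 * 16^0.45 = 0.3 * 3.482202

1.0447 L/h


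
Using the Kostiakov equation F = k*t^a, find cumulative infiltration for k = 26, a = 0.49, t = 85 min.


F = k * t^a = 26 * 85^0.49
F = 26 * 8.818917

229.2918 mm


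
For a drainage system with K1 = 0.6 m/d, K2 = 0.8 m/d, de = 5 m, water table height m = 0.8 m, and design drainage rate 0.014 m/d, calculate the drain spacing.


S^2 = 8*K2*de*m/q + 4*K1*m^2/q
S^2 = 8*0.8*5*0.8/0.014 + 4*0.6*0.8^2/0.014
S = sqrt(1938.2857)

44.0260 m


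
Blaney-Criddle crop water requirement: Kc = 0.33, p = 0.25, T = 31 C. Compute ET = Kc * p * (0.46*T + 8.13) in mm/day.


ET = Kc * p * (0.46*T + 8.13)
ET = 0.33 * 0.25 * (0.46*31 + 8.13)
ET = 0.33 * 0.25 * 22.3900

1.8472 mm/day


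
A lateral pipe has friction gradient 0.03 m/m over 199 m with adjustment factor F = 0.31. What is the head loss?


hf = J * L * F = 0.03 * 199 * 0.31 = 1.8507 m

1.8507 m


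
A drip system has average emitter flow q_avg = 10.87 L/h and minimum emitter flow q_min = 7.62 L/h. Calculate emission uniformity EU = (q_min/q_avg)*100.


EU = (q_min/q_avg)*100 = (7.62/10.87)*100 = 70.1012%

70.1012 %


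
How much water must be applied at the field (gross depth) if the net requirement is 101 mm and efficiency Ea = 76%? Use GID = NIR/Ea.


Ea = 76% = 0.76
GID = NIR / Ea = 101 / 0.76 = 132.8947 mm

132.8947 mm


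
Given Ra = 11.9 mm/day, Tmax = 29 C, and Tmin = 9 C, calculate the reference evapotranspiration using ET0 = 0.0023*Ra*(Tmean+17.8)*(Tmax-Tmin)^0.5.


Tmean = (Tmax + Tmin)/2 = (29 + 9)/2 = 19.0
ET0 = 0.0023 * 11.9 * (19.0 + 17.8) * sqrt(29 - 9)
ET0 = 0.0023 * 11.9 * 36.8 * 4.472136

4.5044 mm/day


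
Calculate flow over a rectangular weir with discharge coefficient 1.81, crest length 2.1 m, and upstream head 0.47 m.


Q = C * L * H^(3/2) = 1.81 * 2.1 * 0.47^1.5 = 1.81 * 2.1 * 0.322216

1.2247 m^3/s


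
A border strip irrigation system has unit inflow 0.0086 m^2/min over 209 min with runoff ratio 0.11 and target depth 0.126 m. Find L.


L = q*t/((1+r)*Z)
L = 0.0086*209/((1+0.11)*0.126)
L = 1.7974/0.13986

12.8514 m


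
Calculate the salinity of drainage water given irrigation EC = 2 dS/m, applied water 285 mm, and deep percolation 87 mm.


EC_dw = EC_iw * D_iw / D_dw
EC_dw = 2 * 285 / 87
EC_dw = 570 / 87

6.5517 dS/m


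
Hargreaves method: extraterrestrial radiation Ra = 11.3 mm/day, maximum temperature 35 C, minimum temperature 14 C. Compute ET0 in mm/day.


Tmean = (Tmax + Tmin)/2 = (35 + 14)/2 = 24.5
ET0 = 0.0023 * 11.3 * (24.5 + 17.8) * sqrt(35 - 14)
ET0 = 0.0023 * 11.3 * 42.3 * 4.582576

5.0380 mm/day


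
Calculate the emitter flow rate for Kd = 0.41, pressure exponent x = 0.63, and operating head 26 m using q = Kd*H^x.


q = Kd * H^x = 0.41 * 26^0.63 = 0.41 * 7.788130

3.1931 L/h


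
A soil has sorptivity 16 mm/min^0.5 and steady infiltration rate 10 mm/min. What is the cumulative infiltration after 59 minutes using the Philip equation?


F = S*sqrt(t) + A*t
F = 16*sqrt(59) + 10*59
F = 16*7.681146 + 590

712.8983 mm


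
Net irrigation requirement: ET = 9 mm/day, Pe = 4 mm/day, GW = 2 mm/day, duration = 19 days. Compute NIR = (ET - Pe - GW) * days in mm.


Daily deficit = ET - Pe - GW = 9 - 4 - 2 = 3 mm/day
NIR = 3 * 19 = 57 mm

57.0000 mm


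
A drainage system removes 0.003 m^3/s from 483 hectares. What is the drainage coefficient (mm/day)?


DC = Q * 86400 / (A * 10000) * 1000
DC = 0.003 * 86400 / (483 * 10000) * 1000
DC = 259200.0000 / 4830000

0.0537 mm/day


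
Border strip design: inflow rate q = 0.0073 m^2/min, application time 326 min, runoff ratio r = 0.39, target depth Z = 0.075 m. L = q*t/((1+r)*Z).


L = q*t/((1+r)*Z)
L = 0.0073*326/((1+0.39)*0.075)
L = 2.3798/0.10425

22.8278 m


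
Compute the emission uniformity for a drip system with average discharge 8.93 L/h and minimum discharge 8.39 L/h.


EU = (q_min/q_avg)*100 = (8.39/8.93)*100 = 93.9530%

93.9530 %


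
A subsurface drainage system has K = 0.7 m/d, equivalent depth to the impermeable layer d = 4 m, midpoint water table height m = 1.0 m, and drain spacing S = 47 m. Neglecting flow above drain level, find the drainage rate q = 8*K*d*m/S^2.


q = 8*K*d*m/S^2
q = 8*0.7*4*1.0/47^2
q = 22.4000 / 2209

0.0101 m/d


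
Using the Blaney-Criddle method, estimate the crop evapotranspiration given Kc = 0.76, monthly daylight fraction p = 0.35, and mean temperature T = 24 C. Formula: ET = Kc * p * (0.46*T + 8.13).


ET = Kc * p * (0.46*T + 8.13)
ET = 0.76 * 0.35 * (0.46*24 + 8.13)
ET = 0.76 * 0.35 * 19.1700

5.0992 mm/day


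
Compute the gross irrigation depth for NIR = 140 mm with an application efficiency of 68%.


Ea = 68% = 0.68
GID = NIR / Ea = 140 / 0.68 = 205.8824 mm

205.8824 mm


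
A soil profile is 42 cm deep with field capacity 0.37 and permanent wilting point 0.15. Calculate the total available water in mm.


AWC = (FC - PWP) * d * 10
AWC = (0.37 - 0.15) * 42 * 10
AWC = 0.2200 * 42 * 10

92.4000 mm


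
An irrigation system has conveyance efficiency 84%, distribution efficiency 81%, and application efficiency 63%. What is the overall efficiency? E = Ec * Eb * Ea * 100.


Ec = 0.84, Eb = 0.81, Ea = 0.63
E = 0.84 * 0.81 * 0.63 * 100 = 42.8652%

42.8652 %


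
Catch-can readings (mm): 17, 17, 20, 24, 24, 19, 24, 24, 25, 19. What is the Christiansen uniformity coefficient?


mean = 21.300000 mm
MAD = 2.900000 mm
CU = (1 - 2.900000/21.300000)*100

86.3850 %


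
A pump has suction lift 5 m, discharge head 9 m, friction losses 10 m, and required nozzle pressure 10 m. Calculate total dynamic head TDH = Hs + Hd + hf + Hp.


TDH = Hs + Hd + hf + Hp = 5 + 9 + 10 + 10 = 34

34 m


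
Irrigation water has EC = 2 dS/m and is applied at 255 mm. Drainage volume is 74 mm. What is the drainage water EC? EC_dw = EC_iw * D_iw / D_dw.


EC_dw = EC_iw * D_iw / D_dw
EC_dw = 2 * 255 / 74
EC_dw = 510 / 74

6.8919 dS/m


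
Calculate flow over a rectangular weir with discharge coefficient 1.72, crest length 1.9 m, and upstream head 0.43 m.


Q = C * L * H^(3/2) = 1.72 * 1.9 * 0.43^1.5 = 1.72 * 1.9 * 0.281970

0.9215 m^3/s


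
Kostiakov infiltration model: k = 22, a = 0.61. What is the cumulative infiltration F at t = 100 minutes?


F = k * t^a = 22 * 100^0.61
F = 22 * 16.595869

365.1091 mm


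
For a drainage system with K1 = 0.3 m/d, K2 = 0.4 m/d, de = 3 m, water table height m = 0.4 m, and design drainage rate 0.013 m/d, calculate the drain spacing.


S^2 = 8*K2*de*m/q + 4*K1*m^2/q
S^2 = 8*0.4*3*0.4/0.013 + 4*0.3*0.4^2/0.013
S = sqrt(310.1538)

17.6112 m


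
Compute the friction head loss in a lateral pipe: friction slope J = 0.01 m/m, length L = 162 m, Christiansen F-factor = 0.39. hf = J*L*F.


hf = J * L * F = 0.01 * 162 * 0.39 = 0.6318 m

0.6318 m


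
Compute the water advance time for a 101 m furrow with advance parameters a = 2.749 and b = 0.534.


t = (L/a)^(1/b)
t = (101/2.749)^(1/0.534)
t = 36.740633^(1/0.534)

853.0730 min


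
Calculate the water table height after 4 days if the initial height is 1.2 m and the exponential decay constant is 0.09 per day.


m = m0 * exp(-k*t)
m = 1.2 * exp(-0.09 * 4)
m = 1.2 * exp(-0.3600)

0.8372 m


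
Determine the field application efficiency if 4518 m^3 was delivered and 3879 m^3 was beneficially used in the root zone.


Ea = V_root / V_field * 100 = 3879 / 4518 * 100 = 85.8566%

85.8566 %


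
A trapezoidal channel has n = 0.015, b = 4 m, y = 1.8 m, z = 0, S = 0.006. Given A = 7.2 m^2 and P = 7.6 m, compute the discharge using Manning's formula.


R = A/P = 7.2/7.6 = 0.947368
Q = (1/0.015) * 7.2 * 0.947368^(2/3) * 0.006^0.5

35.8643 m^3/s


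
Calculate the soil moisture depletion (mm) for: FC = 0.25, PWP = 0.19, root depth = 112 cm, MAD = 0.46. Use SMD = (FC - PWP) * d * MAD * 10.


SMD = (FC - PWP) * d * MAD * 10
SMD = (0.25 - 0.19) * 112 * 0.46 * 10
SMD = 0.0600 * 112 * 0.46 * 10

30.9120 mm


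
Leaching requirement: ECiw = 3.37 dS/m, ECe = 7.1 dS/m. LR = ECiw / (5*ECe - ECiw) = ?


LR = ECiw / (5*ECe - ECiw)
LR = 3.37 / (5*7.1 - 3.37)
LR = 3.37 / 32.1300

0.1049


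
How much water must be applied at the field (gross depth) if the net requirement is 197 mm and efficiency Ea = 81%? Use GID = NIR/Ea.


Ea = 81% = 0.81
GID = NIR / Ea = 197 / 0.81 = 243.2099 mm

243.2099 mm


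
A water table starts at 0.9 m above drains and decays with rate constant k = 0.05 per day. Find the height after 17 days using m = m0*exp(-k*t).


m = m0 * exp(-k*t)
m = 0.9 * exp(-0.05 * 17)
m = 0.9 * exp(-0.8500)

0.3847 m


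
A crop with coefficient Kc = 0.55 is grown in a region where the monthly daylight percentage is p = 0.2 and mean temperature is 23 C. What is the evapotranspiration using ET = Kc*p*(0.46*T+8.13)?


ET = Kc * p * (0.46*T + 8.13)
ET = 0.55 * 0.2 * (0.46*23 + 8.13)
ET = 0.55 * 0.2 * 18.7100

2.0581 mm/day


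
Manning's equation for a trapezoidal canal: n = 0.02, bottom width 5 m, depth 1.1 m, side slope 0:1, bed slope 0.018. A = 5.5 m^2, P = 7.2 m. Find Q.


R = A/P = 5.5/7.2 = 0.763889
Q = (1/0.02) * 5.5 * 0.763889^(2/3) * 0.018^0.5

30.8311 m^3/s


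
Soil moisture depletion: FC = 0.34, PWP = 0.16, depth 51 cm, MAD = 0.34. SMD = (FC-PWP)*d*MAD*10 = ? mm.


SMD = (FC - PWP) * d * MAD * 10
SMD = (0.34 - 0.16) * 51 * 0.34 * 10
SMD = 0.1800 * 51 * 0.34 * 10

31.2120 mm


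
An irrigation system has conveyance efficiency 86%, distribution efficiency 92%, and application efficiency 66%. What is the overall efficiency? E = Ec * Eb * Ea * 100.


Ec = 0.86, Eb = 0.92, Ea = 0.66
E = 0.86 * 0.92 * 0.66 * 100 = 52.2192%

52.2192 %


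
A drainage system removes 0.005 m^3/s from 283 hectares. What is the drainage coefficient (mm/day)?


DC = Q * 86400 / (A * 10000) * 1000
DC = 0.005 * 86400 / (283 * 10000) * 1000
DC = 432000.0000 / 2830000

0.1527 mm/day


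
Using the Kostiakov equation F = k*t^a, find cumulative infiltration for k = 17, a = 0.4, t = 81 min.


F = k * t^a = 17 * 81^0.4
F = 17 * 5.799546

98.5923 mm


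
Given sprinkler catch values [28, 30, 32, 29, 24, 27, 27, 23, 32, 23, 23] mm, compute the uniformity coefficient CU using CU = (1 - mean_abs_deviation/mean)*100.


mean = 27.090909 mm
MAD = 2.826446 mm
CU = (1 - 2.826446/27.090909)*100

89.5668 %


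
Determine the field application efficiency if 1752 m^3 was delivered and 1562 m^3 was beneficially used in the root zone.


Ea = V_root / V_field * 100 = 1562 / 1752 * 100 = 89.1553%

89.1553 %


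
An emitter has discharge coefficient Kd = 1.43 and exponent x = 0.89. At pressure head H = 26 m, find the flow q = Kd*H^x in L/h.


q = Kd * H^x = 1.43 * 26^0.89 = 1.43 * 18.168801

25.9814 L/h


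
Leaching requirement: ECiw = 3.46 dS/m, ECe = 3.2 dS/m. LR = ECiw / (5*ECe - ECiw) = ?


LR = ECiw / (5*ECe - ECiw)
LR = 3.46 / (5*3.2 - 3.46)
LR = 3.46 / 12.5400

0.2759


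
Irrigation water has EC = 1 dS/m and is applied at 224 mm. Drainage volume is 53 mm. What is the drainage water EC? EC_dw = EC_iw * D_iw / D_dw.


EC_dw = EC_iw * D_iw / D_dw
EC_dw = 1 * 224 / 53
EC_dw = 224 / 53

4.2264 dS/m


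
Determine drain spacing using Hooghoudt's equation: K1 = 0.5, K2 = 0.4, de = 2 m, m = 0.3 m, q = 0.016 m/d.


S^2 = 8*K2*de*m/q + 4*K1*m^2/q
S^2 = 8*0.4*2*0.3/0.016 + 4*0.5*0.3^2/0.016
S = sqrt(131.2500)

11.4564 m


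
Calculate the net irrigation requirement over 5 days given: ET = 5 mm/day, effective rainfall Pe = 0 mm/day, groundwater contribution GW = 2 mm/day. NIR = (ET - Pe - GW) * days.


Daily deficit = ET - Pe - GW = 5 - 0 - 2 = 3 mm/day
NIR = 3 * 5 = 15 mm

15.0000 mm


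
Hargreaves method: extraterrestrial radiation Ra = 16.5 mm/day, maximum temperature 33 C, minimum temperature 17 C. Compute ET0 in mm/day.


Tmean = (Tmax + Tmin)/2 = (33 + 17)/2 = 25.0
ET0 = 0.0023 * 16.5 * (25.0 + 17.8) * sqrt(33 - 17)
ET0 = 0.0023 * 16.5 * 42.8 * 4.000000

6.4970 mm/day


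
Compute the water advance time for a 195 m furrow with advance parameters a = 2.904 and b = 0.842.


t = (L/a)^(1/b)
t = (195/2.904)^(1/0.842)
t = 67.148760^(1/0.842)

147.8696 min


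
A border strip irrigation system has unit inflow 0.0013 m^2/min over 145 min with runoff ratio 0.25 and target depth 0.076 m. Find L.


L = q*t/((1+r)*Z)
L = 0.0013*145/((1+0.25)*0.076)
L = 0.1885/0.095

1.9842 m


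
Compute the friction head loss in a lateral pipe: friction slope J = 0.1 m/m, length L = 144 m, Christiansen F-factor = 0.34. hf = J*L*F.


hf = J * L * F = 0.1 * 144 * 0.34 = 4.8960 m

4.8960 m


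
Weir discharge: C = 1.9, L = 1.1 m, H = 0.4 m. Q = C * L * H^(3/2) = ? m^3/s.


Q = C * L * H^(3/2) = 1.9 * 1.1 * 0.4^1.5 = 1.9 * 1.1 * 0.252982

0.5287 m^3/s


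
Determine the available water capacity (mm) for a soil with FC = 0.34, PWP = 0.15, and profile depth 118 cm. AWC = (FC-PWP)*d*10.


AWC = (FC - PWP) * d * 10
AWC = (0.34 - 0.15) * 118 * 10
AWC = 0.1900 * 118 * 10

224.2000 mm


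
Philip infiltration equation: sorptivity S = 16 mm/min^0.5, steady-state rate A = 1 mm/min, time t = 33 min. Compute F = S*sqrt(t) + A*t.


F = S*sqrt(t) + A*t
F = 16*sqrt(33) + 1*33
F = 16*5.744563 + 33

124.9130 mm


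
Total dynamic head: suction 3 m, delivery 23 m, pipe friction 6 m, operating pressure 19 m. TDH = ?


TDH = Hs + Hd + hf + Hp = 3 + 23 + 6 + 19 = 51

51 m


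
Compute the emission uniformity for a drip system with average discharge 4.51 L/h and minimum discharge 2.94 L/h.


EU = (q_min/q_avg)*100 = (2.94/4.51)*100 = 65.1885%

65.1885 %


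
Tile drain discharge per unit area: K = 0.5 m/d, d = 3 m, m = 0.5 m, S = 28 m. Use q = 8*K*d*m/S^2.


q = 8*K*d*m/S^2
q = 8*0.5*3*0.5/28^2
q = 6.0000 / 784

0.0077 m/d


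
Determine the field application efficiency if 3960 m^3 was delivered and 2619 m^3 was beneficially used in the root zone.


Ea = V_root / V_field * 100 = 2619 / 3960 * 100 = 66.1364%

66.1364 %


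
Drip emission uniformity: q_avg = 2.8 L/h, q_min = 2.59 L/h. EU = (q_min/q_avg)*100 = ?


EU = (q_min/q_avg)*100 = (2.59/2.8)*100 = 92.5000%

92.5000 %


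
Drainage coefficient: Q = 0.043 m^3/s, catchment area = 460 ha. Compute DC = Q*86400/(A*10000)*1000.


DC = Q * 86400 / (A * 10000) * 1000
DC = 0.043 * 86400 / (460 * 10000) * 1000
DC = 3715200.0000 / 4600000

0.8077 mm/day


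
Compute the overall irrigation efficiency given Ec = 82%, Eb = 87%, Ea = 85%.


Ec = 0.82, Eb = 0.87, Ea = 0.85
E = 0.82 * 0.87 * 0.85 * 100 = 60.6390%

60.6390 %


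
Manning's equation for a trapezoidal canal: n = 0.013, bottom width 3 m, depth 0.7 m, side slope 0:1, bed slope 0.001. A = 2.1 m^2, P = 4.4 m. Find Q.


R = A/P = 2.1/4.4 = 0.477273
Q = (1/0.013) * 2.1 * 0.477273^(2/3) * 0.001^0.5

3.1198 m^3/s


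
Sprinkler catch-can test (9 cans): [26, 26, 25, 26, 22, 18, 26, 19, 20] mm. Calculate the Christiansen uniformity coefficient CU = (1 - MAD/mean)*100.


mean = 23.111111 mm
MAD = 2.987654 mm
CU = (1 - 2.987654/23.111111)*100

87.0727 %


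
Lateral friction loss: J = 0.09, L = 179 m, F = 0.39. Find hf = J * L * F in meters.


hf = J * L * F = 0.09 * 179 * 0.39 = 6.2829 m

6.2829 m


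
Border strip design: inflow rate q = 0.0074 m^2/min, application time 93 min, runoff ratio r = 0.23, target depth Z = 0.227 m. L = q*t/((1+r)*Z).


L = q*t/((1+r)*Z)
L = 0.0074*93/((1+0.23)*0.227)
L = 0.6882/0.27921

2.4648 m


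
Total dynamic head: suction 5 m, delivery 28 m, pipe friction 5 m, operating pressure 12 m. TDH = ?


TDH = Hs + Hd + hf + Hp = 5 + 28 + 5 + 12 = 50

50 m


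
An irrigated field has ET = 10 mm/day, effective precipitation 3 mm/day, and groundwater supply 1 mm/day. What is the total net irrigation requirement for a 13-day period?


Daily deficit = ET - Pe - GW = 10 - 3 - 1 = 6 mm/day
NIR = 6 * 13 = 78 mm

78.0000 mm


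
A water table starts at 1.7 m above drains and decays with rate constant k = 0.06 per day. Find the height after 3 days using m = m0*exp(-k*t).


m = m0 * exp(-k*t)
m = 1.7 * exp(-0.06 * 3)
m = 1.7 * exp(-0.1800)

1.4200 m


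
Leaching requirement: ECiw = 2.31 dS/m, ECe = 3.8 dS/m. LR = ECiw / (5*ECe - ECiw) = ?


LR = ECiw / (5*ECe - ECiw)
LR = 2.31 / (5*3.8 - 2.31)
LR = 2.31 / 16.6900

0.1384


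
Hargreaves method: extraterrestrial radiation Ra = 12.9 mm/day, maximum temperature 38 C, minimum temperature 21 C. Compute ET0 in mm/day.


Tmean = (Tmax + Tmin)/2 = (38 + 21)/2 = 29.5
ET0 = 0.0023 * 12.9 * (29.5 + 17.8) * sqrt(38 - 21)
ET0 = 0.0023 * 12.9 * 47.3 * 4.123106

5.7863 mm/day


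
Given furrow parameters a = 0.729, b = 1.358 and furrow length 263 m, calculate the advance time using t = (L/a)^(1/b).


t = (L/a)^(1/b)
t = (263/0.729)^(1/1.358)
t = 360.768176^(1/1.358)

76.3984 min


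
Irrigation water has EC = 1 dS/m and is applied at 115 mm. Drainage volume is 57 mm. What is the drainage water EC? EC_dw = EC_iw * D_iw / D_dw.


EC_dw = EC_iw * D_iw / D_dw
EC_dw = 1 * 115 / 57
EC_dw = 115 / 57

2.0175 dS/m


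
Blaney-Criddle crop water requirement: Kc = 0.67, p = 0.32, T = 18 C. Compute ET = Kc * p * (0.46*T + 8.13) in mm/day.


ET = Kc * p * (0.46*T + 8.13)
ET = 0.67 * 0.32 * (0.46*18 + 8.13)
ET = 0.67 * 0.32 * 16.4100

3.5183 mm/day


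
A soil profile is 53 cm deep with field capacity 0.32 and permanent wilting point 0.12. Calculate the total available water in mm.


AWC = (FC - PWP) * d * 10
AWC = (0.32 - 0.12) * 53 * 10
AWC = 0.2000 * 53 * 10

106.0000 mm


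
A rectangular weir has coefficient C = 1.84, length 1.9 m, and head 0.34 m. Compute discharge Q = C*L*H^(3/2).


Q = C * L * H^(3/2) = 1.84 * 1.9 * 0.34^1.5 = 1.84 * 1.9 * 0.198252

0.6931 m^3/s


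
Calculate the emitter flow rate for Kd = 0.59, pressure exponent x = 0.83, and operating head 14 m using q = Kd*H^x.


q = Kd * H^x = 0.59 * 14^0.83 = 0.59 * 8.938945

5.2740 L/h


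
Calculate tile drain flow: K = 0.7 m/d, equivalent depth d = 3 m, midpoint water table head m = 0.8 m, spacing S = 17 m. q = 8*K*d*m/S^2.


q = 8*K*d*m/S^2
q = 8*0.7*3*0.8/17^2
q = 13.4400 / 289

0.0465 m/d


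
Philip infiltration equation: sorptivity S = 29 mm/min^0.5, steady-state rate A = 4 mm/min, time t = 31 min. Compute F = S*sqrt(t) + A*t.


F = S*sqrt(t) + A*t
F = 29*sqrt(31) + 4*31
F = 29*5.567764 + 124

285.4652 mm


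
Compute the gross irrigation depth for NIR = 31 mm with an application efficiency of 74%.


Ea = 74% = 0.74
GID = NIR / Ea = 31 / 0.74 = 41.8919 mm

41.8919 mm


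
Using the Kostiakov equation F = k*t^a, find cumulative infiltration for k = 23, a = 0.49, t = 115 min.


F = k * t^a = 23 * 115^0.49
F = 23 * 10.226851

235.2176 mm


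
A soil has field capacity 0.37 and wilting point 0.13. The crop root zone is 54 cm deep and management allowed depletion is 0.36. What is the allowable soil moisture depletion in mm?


SMD = (FC - PWP) * d * MAD * 10
SMD = (0.37 - 0.13) * 54 * 0.36 * 10
SMD = 0.2400 * 54 * 0.36 * 10

46.6560 mm


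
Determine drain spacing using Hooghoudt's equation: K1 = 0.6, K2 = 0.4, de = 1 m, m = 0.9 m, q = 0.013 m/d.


S^2 = 8*K2*de*m/q + 4*K1*m^2/q
S^2 = 8*0.4*1*0.9/0.013 + 4*0.6*0.9^2/0.013
S = sqrt(371.0769)

19.2634 m


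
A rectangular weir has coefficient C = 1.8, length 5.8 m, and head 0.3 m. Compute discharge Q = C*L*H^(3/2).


Q = C * L * H^(3/2) = 1.8 * 5.8 * 0.3^1.5 = 1.8 * 5.8 * 0.164317

1.7155 m^3/s


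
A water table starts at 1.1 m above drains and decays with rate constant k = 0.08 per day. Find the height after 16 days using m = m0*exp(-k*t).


m = m0 * exp(-k*t)
m = 1.1 * exp(-0.08 * 16)
m = 1.1 * exp(-1.2800)

0.3058 m


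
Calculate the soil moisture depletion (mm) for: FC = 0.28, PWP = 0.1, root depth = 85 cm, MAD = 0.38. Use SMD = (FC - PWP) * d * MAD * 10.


SMD = (FC - PWP) * d * MAD * 10
SMD = (0.28 - 0.1) * 85 * 0.38 * 10
SMD = 0.1800 * 85 * 0.38 * 10

58.1400 mm


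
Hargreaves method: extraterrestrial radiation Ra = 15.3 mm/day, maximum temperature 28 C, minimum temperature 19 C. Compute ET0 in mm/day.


Tmean = (Tmax + Tmin)/2 = (28 + 19)/2 = 23.5
ET0 = 0.0023 * 15.3 * (23.5 + 17.8) * sqrt(28 - 19)
ET0 = 0.0023 * 15.3 * 41.3 * 3.000000

4.3600 mm/day


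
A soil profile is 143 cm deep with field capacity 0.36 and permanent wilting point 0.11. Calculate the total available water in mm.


AWC = (FC - PWP) * d * 10
AWC = (0.36 - 0.11) * 143 * 10
AWC = 0.2500 * 143 * 10

357.5000 mm


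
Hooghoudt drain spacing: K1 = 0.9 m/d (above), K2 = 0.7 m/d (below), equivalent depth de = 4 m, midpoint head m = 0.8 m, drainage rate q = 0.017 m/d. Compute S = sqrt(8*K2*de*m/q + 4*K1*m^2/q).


S^2 = 8*K2*de*m/q + 4*K1*m^2/q
S^2 = 8*0.7*4*0.8/0.017 + 4*0.9*0.8^2/0.017
S = sqrt(1189.6471)

34.4913 m


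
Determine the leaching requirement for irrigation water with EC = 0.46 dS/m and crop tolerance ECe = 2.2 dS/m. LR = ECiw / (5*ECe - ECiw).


LR = ECiw / (5*ECe - ECiw)
LR = 0.46 / (5*2.2 - 0.46)
LR = 0.46 / 10.5400

0.0436


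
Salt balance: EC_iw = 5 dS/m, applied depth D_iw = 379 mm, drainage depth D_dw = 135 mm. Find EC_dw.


EC_dw = EC_iw * D_iw / D_dw
EC_dw = 5 * 379 / 135
EC_dw = 1895 / 135

14.0370 dS/m


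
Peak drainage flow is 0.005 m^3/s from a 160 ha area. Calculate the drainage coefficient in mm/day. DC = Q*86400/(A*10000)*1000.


DC = Q * 86400 / (A * 10000) * 1000
DC = 0.005 * 86400 / (160 * 10000) * 1000
DC = 432000.0000 / 1600000

0.2700 mm/day


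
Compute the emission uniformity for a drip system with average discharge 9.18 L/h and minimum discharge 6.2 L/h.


EU = (q_min/q_avg)*100 = (6.2/9.18)*100 = 67.5381%

67.5381 %


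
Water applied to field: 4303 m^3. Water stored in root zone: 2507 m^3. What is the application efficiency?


Ea = V_root / V_field * 100 = 2507 / 4303 * 100 = 58.2617%

58.2617 %


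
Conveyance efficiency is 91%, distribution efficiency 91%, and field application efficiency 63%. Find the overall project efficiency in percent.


Ec = 0.91, Eb = 0.91, Ea = 0.63
E = 0.91 * 0.91 * 0.63 * 100 = 52.1703%

52.1703 %


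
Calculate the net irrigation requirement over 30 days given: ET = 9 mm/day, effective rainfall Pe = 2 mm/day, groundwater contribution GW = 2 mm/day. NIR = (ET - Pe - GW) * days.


Daily deficit = ET - Pe - GW = 9 - 2 - 2 = 5 mm/day
NIR = 5 * 30 = 150 mm

150.0000 mm


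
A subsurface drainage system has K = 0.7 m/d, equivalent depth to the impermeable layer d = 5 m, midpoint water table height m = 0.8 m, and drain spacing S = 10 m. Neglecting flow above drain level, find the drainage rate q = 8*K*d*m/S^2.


q = 8*K*d*m/S^2
q = 8*0.7*5*0.8/10^2
q = 22.4000 / 100

0.2240 m/d


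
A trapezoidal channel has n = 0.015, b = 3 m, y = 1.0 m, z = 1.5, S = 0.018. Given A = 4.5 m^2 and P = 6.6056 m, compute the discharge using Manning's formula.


R = A/P = 4.5/6.6056 = 0.681240
Q = (1/0.015) * 4.5 * 0.681240^(2/3) * 0.018^0.5

31.1619 m^3/s


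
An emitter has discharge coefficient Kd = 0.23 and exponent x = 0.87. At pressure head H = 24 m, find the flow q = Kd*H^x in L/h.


q = Kd * H^x = 0.23 * 24^0.87 = 0.23 * 15.877561

3.6518 L/h


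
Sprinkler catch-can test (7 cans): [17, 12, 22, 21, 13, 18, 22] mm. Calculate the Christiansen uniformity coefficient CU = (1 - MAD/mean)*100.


mean = 17.857143 mm
MAD = 3.306122 mm
CU = (1 - 3.306122/17.857143)*100

81.4857 %


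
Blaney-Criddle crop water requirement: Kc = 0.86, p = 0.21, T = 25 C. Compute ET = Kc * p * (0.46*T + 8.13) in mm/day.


ET = Kc * p * (0.46*T + 8.13)
ET = 0.86 * 0.21 * (0.46*25 + 8.13)
ET = 0.86 * 0.21 * 19.6300

3.5452 mm/day


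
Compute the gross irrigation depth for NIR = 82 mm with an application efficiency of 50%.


Ea = 50% = 0.5
GID = NIR / Ea = 82 / 0.5 = 164.0000 mm

164.0000 mm


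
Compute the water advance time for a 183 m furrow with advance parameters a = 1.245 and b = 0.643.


t = (L/a)^(1/b)
t = (183/1.245)^(1/0.643)
t = 146.987952^(1/0.643)

2347.3515 min


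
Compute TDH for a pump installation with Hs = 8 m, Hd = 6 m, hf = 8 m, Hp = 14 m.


TDH = Hs + Hd + hf + Hp = 8 + 6 + 8 + 14 = 36

36 m


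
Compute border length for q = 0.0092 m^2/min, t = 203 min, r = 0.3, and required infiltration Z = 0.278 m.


L = q*t/((1+r)*Z)
L = 0.0092*203/((1+0.3)*0.278)
L = 1.8676/0.3614

5.1677 m


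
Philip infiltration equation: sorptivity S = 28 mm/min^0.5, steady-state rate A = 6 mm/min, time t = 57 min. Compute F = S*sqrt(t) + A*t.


F = S*sqrt(t) + A*t
F = 28*sqrt(57) + 6*57
F = 28*7.549834 + 342

553.3954 mm


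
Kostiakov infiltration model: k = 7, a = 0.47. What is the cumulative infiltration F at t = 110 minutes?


F = k * t^a = 7 * 110^0.47
F = 7 * 9.108661

63.7606 mm


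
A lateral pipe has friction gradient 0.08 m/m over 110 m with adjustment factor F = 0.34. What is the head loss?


hf = J * L * F = 0.08 * 110 * 0.34 = 2.9920 m

2.9920 m


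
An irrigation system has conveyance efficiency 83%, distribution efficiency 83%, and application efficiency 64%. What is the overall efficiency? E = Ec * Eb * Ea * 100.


Ec = 0.83, Eb = 0.83, Ea = 0.64
E = 0.83 * 0.83 * 0.64 * 100 = 44.0896%

44.0896 %


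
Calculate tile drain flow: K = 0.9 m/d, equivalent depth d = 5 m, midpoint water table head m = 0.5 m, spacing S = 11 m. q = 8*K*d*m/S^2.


q = 8*K*d*m/S^2
q = 8*0.9*5*0.5/11^2
q = 18.0000 / 121

0.1488 m/d


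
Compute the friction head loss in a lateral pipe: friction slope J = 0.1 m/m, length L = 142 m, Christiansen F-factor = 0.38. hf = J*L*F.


hf = J * L * F = 0.1 * 142 * 0.38 = 5.3960 m

5.3960 m


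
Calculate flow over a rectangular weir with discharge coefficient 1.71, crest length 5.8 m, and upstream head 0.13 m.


Q = C * L * H^(3/2) = 1.71 * 5.8 * 0.13^1.5 = 1.71 * 5.8 * 0.046872

0.4649 m^3/s


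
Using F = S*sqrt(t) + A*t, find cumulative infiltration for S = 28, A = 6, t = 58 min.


F = S*sqrt(t) + A*t
F = 28*sqrt(58) + 6*58
F = 28*7.615773 + 348

561.2416 mm


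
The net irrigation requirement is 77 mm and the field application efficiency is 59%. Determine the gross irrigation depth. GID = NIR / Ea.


Ea = 59% = 0.59
GID = NIR / Ea = 77 / 0.59 = 130.5085 mm

130.5085 mm


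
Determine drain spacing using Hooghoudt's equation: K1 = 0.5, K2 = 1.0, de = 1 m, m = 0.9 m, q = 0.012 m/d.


S^2 = 8*K2*de*m/q + 4*K1*m^2/q
S^2 = 8*1.0*1*0.9/0.012 + 4*0.5*0.9^2/0.012
S = sqrt(735.0000)

27.1109 m


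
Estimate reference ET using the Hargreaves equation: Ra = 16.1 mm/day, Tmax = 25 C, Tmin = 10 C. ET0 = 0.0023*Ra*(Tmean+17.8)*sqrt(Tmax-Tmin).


Tmean = (Tmax + Tmin)/2 = (25 + 10)/2 = 17.5
ET0 = 0.0023 * 16.1 * (17.5 + 17.8) * sqrt(25 - 10)
ET0 = 0.0023 * 16.1 * 35.3 * 3.872983

5.0626 mm/day


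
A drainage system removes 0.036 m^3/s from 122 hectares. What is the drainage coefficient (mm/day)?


DC = Q * 86400 / (A * 10000) * 1000
DC = 0.036 * 86400 / (122 * 10000) * 1000
DC = 3110400.0000 / 1220000

2.5495 mm/day


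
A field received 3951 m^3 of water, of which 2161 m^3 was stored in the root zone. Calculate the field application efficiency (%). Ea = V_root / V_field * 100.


Ea = V_root / V_field * 100 = 2161 / 3951 * 100 = 54.6950%

54.6950 %


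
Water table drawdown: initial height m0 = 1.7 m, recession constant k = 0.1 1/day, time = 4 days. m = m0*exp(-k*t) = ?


m = m0 * exp(-k*t)
m = 1.7 * exp(-0.1 * 4)
m = 1.7 * exp(-0.4000)

1.1395 m


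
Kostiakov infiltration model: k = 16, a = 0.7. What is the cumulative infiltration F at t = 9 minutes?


F = k * t^a = 16 * 9^0.7
F = 16 * 4.655537

74.4886 mm


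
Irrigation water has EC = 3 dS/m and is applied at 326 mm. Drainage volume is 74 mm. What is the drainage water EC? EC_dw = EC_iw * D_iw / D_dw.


EC_dw = EC_iw * D_iw / D_dw
EC_dw = 3 * 326 / 74
EC_dw = 978 / 74

13.2162 dS/m


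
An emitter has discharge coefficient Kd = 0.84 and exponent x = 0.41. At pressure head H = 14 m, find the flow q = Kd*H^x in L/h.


q = Kd * H^x = 0.84 * 14^0.41 = 0.84 * 2.950615

2.4785 L/h


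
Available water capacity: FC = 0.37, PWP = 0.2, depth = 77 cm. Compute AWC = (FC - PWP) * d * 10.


AWC = (FC - PWP) * d * 10
AWC = (0.37 - 0.2) * 77 * 10
AWC = 0.1700 * 77 * 10

130.9000 mm


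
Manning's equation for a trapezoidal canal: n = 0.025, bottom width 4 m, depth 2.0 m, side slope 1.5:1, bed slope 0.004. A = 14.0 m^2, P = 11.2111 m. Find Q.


R = A/P = 14.0/11.2111 = 1.248762
Q = (1/0.025) * 14.0 * 1.248762^(2/3) * 0.004^0.5

41.0712 m^3/s


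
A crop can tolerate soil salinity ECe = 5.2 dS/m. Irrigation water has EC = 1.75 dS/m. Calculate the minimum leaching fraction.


LR = ECiw / (5*ECe - ECiw)
LR = 1.75 / (5*5.2 - 1.75)
LR = 1.75 / 24.2500

0.0722


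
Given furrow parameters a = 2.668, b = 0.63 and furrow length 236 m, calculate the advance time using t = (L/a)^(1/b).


t = (L/a)^(1/b)
t = (236/2.668)^(1/0.63)
t = 88.455772^(1/0.63)

1230.3865 min


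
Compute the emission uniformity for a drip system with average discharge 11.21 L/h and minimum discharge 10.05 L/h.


EU = (q_min/q_avg)*100 = (10.05/11.21)*100 = 89.6521%

89.6521 %


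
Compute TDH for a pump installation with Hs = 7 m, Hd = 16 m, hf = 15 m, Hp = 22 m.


TDH = Hs + Hd + hf + Hp = 7 + 16 + 15 + 22 = 60

60 m


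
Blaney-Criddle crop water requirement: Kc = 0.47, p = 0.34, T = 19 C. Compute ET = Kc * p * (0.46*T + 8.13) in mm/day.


ET = Kc * p * (0.46*T + 8.13)
ET = 0.47 * 0.34 * (0.46*19 + 8.13)
ET = 0.47 * 0.34 * 16.8700

2.6958 mm/day


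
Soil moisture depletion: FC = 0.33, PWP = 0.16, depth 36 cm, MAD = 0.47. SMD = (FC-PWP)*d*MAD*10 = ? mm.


SMD = (FC - PWP) * d * MAD * 10
SMD = (0.33 - 0.16) * 36 * 0.47 * 10
SMD = 0.1700 * 36 * 0.47 * 10

28.7640 mm


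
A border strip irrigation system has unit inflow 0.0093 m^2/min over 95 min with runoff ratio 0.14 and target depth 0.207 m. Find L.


L = q*t/((1+r)*Z)
L = 0.0093*95/((1+0.14)*0.207)
L = 0.8835/0.23598

3.7440 m


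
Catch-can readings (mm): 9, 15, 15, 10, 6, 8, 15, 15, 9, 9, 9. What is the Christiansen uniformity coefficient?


mean = 10.909091 mm
MAD = 2.975207 mm
CU = (1 - 2.975207/10.909091)*100

72.7273 %


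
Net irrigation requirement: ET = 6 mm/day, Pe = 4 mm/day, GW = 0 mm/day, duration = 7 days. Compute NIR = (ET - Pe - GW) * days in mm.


Daily deficit = ET - Pe - GW = 6 - 4 - 0 = 2 mm/day
NIR = 2 * 7 = 14 mm

14.0000 mm


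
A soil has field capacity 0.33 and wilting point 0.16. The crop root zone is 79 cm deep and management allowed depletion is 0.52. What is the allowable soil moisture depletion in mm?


SMD = (FC - PWP) * d * MAD * 10
SMD = (0.33 - 0.16) * 79 * 0.52 * 10
SMD = 0.1700 * 79 * 0.52 * 10

69.8360 mm


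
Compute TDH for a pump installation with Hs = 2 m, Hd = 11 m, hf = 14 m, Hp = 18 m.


TDH = Hs + Hd + hf + Hp = 2 + 11 + 14 + 18 = 45

45 m
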